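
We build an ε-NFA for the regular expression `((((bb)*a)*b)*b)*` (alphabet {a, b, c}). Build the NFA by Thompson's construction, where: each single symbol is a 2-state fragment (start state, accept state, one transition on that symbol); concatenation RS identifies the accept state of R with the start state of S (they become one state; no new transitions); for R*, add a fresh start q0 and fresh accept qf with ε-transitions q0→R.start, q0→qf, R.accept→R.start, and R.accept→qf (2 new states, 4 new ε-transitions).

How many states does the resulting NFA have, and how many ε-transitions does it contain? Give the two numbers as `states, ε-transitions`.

Recursing over subexpressions:
Each of the 5 symbol leaves contributes 2 states and 0 ε-transitions.
  bb = 3 states, 0 ε-transitions
  (bb)* = 5 states, 4 ε-transitions
  (bb)*a = 6 states, 4 ε-transitions
  ((bb)*a)* = 8 states, 8 ε-transitions
  ((bb)*a)*b = 9 states, 8 ε-transitions
  (((bb)*a)*b)* = 11 states, 12 ε-transitions
  (((bb)*a)*b)*b = 12 states, 12 ε-transitions
  ((((bb)*a)*b)*b)* = 14 states, 16 ε-transitions

14, 16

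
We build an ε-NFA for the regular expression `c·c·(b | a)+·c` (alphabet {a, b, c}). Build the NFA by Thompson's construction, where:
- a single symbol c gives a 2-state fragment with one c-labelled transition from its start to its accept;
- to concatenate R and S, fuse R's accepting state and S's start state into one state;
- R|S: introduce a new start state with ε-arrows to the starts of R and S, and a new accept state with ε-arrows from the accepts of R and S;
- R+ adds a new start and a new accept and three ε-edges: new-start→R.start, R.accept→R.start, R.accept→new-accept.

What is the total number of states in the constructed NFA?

11

Building bottom-up:
Each of the 5 symbol leaves contributes a 2-state fragment.
  b | a : 6 states
  (b | a)+ : 8 states
  c·c·(b | a)+·c : 11 states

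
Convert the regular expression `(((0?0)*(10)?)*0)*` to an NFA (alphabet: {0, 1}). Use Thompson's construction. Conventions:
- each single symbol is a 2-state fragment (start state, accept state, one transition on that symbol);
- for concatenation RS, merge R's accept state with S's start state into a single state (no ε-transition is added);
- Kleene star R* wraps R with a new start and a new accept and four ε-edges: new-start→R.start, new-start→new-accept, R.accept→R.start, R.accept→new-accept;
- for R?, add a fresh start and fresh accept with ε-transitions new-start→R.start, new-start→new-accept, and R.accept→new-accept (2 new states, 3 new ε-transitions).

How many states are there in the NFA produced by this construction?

16

Building bottom-up:
Each of the 5 symbol leaves contributes a 2-state fragment.
  0? — 4 states
  0?0 — 5 states
  (0?0)* — 7 states
  10 — 3 states
  (10)? — 5 states
  (0?0)*(10)? — 11 states
  ((0?0)*(10)?)* — 13 states
  ((0?0)*(10)?)*0 — 14 states
  (((0?0)*(10)?)*0)* — 16 states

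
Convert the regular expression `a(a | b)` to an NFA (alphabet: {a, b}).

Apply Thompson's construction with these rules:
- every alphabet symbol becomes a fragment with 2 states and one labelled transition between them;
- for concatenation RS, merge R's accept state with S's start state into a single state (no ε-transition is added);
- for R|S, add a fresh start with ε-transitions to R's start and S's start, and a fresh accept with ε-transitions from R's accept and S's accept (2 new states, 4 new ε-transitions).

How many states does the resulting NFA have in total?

7

Bottom-up over the parse tree:
Each of the 3 symbol leaves contributes a 2-state fragment.
  a | b = 6 states
  a(a | b) = 7 states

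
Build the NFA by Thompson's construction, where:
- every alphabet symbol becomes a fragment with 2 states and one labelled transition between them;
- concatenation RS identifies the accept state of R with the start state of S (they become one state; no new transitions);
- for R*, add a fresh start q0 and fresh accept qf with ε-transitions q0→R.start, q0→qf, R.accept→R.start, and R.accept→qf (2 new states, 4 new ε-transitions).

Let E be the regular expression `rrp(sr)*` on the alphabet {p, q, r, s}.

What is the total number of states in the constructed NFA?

8

By structural recursion:
Each of the 5 symbol leaves contributes a 2-state fragment.
  sr — 3 states
  (sr)* — 5 states
  rrp(sr)* — 8 states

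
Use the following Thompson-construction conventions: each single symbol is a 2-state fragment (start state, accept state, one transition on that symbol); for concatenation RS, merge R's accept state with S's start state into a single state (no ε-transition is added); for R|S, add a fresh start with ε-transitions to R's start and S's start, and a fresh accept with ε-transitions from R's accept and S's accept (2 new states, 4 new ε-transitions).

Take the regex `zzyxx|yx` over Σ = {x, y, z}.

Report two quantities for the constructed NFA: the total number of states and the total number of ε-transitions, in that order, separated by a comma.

11, 4

Building bottom-up:
Each of the 7 symbol leaves contributes 2 states and 0 ε-transitions.
  zzyxx : 6 states, 0 ε-transitions
  yx : 3 states, 0 ε-transitions
  zzyxx|yx : 11 states, 4 ε-transitions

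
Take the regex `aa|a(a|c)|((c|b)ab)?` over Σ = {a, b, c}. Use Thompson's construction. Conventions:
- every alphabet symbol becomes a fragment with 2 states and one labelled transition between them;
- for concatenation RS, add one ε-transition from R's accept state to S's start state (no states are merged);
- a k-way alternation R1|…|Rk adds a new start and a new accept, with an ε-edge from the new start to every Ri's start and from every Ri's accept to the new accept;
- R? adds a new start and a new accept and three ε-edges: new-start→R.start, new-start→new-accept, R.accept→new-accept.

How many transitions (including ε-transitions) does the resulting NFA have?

30

Per subexpression:
Each of the 9 symbol leaves contributes 1 transition (1 symbol, 0 ε).
  aa — 3 transitions (2 symbol, 1 ε)
  a|c — 6 transitions (2 symbol, 4 ε)
  a(a|c) — 8 transitions (3 symbol, 5 ε)
  c|b — 6 transitions (2 symbol, 4 ε)
  (c|b)ab — 10 transitions (4 symbol, 6 ε)
  ((c|b)ab)? — 13 transitions (4 symbol, 9 ε)
  aa|a(a|c)|((c|b)ab)? — 30 transitions (9 symbol, 21 ε)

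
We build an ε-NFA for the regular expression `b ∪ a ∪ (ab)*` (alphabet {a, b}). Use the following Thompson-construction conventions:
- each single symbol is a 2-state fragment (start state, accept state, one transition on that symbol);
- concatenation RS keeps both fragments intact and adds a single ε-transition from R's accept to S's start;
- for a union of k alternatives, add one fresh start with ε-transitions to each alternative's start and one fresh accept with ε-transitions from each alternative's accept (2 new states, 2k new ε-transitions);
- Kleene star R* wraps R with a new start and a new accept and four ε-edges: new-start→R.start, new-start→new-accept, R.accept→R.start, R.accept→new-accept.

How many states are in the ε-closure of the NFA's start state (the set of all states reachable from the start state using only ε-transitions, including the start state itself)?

7

Compute the ε-closure size of each fragment's start state recursively; a symbol fragment's start has no outgoing ε-edge, so its closure is just itself (size 1).
  ab → same as the first factor's closure: |closure| = 1
  (ab)* → the star's fresh start ε-reaches both the body's start and the fresh accept: |closure| = 2 + 1 = 3
  b ∪ a ∪ (ab)* → |closure| = 1 (new start) + (1 + 1 + 3) + 1 (new accept, since some branch ε-reaches its own accept) = 7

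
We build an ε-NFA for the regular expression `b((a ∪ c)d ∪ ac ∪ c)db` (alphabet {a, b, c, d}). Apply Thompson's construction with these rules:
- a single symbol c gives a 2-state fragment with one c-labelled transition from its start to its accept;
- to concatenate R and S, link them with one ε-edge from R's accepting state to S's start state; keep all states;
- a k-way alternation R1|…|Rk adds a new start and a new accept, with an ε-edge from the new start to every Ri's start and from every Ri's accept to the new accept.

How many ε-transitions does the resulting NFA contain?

15

Building bottom-up:
Each of the 9 symbol leaves contributes 0 ε-transitions.
  a ∪ c = 4 ε-transitions
  (a ∪ c)d = 5 ε-transitions
  ac = 1 ε-transition
  (a ∪ c)d ∪ ac ∪ c = 12 ε-transitions
  b((a ∪ c)d ∪ ac ∪ c)db = 15 ε-transitions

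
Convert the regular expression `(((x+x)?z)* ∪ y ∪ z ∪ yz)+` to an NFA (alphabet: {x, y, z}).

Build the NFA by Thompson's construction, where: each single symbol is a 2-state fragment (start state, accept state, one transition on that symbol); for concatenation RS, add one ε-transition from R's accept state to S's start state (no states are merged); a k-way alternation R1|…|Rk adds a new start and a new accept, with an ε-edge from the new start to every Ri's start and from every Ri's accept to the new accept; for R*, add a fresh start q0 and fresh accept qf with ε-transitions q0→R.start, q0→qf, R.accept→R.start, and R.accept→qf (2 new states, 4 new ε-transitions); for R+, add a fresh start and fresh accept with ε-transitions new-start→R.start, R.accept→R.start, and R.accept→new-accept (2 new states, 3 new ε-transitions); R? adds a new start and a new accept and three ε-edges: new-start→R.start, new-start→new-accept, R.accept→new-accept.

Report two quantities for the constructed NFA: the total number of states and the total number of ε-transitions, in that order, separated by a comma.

24, 24

Per subexpression:
Each of the 7 symbol leaves contributes 2 states and 0 ε-transitions.
  x+ → 4 states, 3 ε-transitions
  x+x → 6 states, 4 ε-transitions
  (x+x)? → 8 states, 7 ε-transitions
  (x+x)?z → 10 states, 8 ε-transitions
  ((x+x)?z)* → 12 states, 12 ε-transitions
  yz → 4 states, 1 ε-transition
  ((x+x)?z)* ∪ y ∪ z ∪ yz → 22 states, 21 ε-transitions
  (((x+x)?z)* ∪ y ∪ z ∪ yz)+ → 24 states, 24 ε-transitions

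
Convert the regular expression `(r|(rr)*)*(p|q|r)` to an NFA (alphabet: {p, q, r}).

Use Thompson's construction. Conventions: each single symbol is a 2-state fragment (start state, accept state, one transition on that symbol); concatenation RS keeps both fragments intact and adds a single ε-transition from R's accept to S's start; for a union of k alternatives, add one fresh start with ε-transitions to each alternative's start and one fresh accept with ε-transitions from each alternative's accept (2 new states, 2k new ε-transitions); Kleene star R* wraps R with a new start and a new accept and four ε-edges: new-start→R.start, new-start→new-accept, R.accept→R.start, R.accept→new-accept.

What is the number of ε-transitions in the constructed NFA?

20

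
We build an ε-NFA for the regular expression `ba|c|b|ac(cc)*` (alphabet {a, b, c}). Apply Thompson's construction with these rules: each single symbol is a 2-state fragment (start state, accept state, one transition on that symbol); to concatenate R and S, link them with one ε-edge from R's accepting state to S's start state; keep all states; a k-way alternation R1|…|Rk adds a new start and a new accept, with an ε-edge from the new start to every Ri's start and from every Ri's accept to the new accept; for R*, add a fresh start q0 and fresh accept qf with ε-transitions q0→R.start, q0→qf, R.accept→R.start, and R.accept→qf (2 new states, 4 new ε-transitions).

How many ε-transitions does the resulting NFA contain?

By structural recursion:
Each of the 8 symbol leaves contributes 0 ε-transitions.
  ba : 1 ε-transition
  cc : 1 ε-transition
  (cc)* : 5 ε-transitions
  ac(cc)* : 7 ε-transitions
  ba|c|b|ac(cc)* : 16 ε-transitions

16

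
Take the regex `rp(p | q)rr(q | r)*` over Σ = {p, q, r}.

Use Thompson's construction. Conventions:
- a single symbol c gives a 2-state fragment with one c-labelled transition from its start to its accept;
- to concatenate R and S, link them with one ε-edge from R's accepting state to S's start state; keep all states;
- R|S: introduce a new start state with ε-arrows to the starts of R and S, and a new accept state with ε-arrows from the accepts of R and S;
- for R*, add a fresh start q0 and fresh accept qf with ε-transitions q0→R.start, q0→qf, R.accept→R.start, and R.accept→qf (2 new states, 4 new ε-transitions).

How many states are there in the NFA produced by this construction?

Recursing over subexpressions:
Each of the 8 symbol leaves contributes a 2-state fragment.
  p | q : 6 states
  q | r : 6 states
  (q | r)* : 8 states
  rp(p | q)rr(q | r)* : 22 states

22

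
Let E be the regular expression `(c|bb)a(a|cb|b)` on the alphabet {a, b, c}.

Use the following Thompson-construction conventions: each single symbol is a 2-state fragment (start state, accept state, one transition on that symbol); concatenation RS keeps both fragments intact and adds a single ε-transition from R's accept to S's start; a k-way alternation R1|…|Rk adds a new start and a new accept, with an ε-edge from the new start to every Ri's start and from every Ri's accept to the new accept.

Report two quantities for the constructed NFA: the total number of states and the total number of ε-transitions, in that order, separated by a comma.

20, 14

Per subexpression:
Each of the 8 symbol leaves contributes 2 states and 0 ε-transitions.
  bb → 4 states, 1 ε-transition
  c|bb → 8 states, 5 ε-transitions
  cb → 4 states, 1 ε-transition
  a|cb|b → 10 states, 7 ε-transitions
  (c|bb)a(a|cb|b) → 20 states, 14 ε-transitions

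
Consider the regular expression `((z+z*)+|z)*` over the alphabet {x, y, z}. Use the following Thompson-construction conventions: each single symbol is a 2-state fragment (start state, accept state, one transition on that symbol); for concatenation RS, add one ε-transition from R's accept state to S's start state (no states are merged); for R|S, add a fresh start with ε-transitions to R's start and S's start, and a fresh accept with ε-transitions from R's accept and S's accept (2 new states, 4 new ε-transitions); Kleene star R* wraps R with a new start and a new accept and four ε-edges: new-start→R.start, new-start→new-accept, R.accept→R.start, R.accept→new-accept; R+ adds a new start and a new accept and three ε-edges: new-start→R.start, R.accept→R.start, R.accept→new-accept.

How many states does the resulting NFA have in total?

16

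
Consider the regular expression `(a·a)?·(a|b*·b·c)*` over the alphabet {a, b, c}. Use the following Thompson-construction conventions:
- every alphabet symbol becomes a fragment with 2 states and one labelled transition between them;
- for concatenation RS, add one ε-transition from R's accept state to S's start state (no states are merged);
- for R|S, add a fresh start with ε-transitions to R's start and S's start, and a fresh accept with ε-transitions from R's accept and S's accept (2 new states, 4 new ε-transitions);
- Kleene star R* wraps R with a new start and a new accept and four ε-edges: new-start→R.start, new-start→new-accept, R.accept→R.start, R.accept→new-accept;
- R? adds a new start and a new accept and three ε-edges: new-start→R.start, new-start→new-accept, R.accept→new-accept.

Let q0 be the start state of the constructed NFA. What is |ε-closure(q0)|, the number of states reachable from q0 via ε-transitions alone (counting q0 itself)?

Compute the ε-closure size of each fragment's start state recursively; a symbol fragment's start has no outgoing ε-edge, so its closure is just itself (size 1).
  a·a → same as the first factor's closure: |closure| = 1
  (a·a)? → new start has ε-edges to the inner start and to the new accept, so |closure| = 2 + 1 = 3
  b* → |closure| = 1 (new start) + 1 (body) + 1 (new accept) = 3
  b*·b·c → the left operand accepts ε, so the closure extends into the next operand (via the concat ε-link); |closure| = 3 + 1 = 4
  a|b*·b·c → |closure| = 1 + 1 + 4 = 6 (the new accept is not ε-reachable since no branch accepts ε)
  (a|b*·b·c)* → new start has ε-edges to the inner start and to the new accept, so |closure| = 2 + 6 = 8
  (a·a)?·(a|b*·b·c)* → |closure| = 3 + 8 = 11 (closure spills across the concat boundary because the left factor accepts ε)

11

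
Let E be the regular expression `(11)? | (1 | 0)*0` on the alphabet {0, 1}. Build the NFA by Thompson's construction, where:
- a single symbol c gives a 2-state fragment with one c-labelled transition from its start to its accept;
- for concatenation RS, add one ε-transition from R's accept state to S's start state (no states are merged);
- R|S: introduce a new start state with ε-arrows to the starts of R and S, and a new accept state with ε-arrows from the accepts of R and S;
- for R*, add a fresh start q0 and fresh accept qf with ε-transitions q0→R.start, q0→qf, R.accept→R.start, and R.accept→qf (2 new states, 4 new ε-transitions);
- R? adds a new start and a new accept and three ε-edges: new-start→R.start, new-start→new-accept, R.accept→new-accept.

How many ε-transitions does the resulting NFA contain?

17

Per subexpression:
Each of the 5 symbol leaves contributes 0 ε-transitions.
  11 → 1 ε-transition
  (11)? → 4 ε-transitions
  1 | 0 → 4 ε-transitions
  (1 | 0)* → 8 ε-transitions
  (1 | 0)*0 → 9 ε-transitions
  (11)? | (1 | 0)*0 → 17 ε-transitions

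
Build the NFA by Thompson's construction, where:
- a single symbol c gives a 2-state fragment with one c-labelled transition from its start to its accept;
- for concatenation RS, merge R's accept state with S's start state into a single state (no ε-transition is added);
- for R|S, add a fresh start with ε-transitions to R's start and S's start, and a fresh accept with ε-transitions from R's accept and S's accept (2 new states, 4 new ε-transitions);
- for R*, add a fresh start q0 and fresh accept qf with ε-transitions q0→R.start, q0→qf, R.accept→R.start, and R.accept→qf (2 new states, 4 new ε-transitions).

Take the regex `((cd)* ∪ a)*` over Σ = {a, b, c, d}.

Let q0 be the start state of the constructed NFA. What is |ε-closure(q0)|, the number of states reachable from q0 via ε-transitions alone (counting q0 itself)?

8

Compute the ε-closure size of each fragment's start state recursively; a symbol fragment's start has no outgoing ε-edge, so its closure is just itself (size 1).
  cd : same as the first factor's closure: |closure| = 1
  (cd)* : |closure| = 1 (new start) + 1 (body) + 1 (new accept) = 3
  (cd)* ∪ a : |closure| = 1 (new start) + (3 + 1) + 1 (new accept, since some branch ε-reaches its own accept) = 6
  ((cd)* ∪ a)* : |closure| = 1 (new start) + 6 (body) + 1 (new accept) = 8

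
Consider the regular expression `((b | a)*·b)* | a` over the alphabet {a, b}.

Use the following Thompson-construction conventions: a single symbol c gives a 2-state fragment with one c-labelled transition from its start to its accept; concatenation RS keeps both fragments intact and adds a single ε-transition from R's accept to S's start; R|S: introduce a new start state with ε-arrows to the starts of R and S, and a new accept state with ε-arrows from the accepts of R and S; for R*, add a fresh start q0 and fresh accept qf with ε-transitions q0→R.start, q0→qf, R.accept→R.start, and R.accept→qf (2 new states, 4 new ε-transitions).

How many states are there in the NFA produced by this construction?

16

Recursing over subexpressions:
Each of the 4 symbol leaves contributes a 2-state fragment.
  b | a — 6 states
  (b | a)* — 8 states
  (b | a)*·b — 10 states
  ((b | a)*·b)* — 12 states
  ((b | a)*·b)* | a — 16 states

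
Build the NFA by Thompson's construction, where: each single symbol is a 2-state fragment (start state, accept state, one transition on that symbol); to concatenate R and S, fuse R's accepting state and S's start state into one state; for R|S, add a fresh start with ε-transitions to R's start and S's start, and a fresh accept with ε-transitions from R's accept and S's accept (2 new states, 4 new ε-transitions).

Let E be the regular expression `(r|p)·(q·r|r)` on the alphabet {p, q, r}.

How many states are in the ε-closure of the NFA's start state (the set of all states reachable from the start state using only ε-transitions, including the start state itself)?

3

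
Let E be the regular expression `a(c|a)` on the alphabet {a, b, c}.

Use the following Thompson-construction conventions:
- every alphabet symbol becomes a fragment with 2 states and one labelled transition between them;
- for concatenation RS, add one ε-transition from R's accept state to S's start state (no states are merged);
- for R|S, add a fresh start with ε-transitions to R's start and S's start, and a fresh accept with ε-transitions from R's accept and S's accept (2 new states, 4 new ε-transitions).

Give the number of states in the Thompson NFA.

8

Bottom-up over the parse tree:
Each of the 3 symbol leaves contributes a 2-state fragment.
  c|a : 6 states
  a(c|a) : 8 states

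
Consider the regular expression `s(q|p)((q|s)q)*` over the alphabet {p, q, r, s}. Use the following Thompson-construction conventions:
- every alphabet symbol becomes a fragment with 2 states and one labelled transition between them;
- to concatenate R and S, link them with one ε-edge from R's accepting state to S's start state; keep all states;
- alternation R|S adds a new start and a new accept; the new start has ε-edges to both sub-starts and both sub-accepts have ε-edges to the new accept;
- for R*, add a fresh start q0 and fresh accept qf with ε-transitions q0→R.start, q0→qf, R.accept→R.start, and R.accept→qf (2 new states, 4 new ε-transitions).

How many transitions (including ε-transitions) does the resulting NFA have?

Building bottom-up:
Each of the 6 symbol leaves contributes 1 transition (1 symbol, 0 ε).
  q|p = 6 transitions (2 symbol, 4 ε)
  q|s = 6 transitions (2 symbol, 4 ε)
  (q|s)q = 8 transitions (3 symbol, 5 ε)
  ((q|s)q)* = 12 transitions (3 symbol, 9 ε)
  s(q|p)((q|s)q)* = 21 transitions (6 symbol, 15 ε)

21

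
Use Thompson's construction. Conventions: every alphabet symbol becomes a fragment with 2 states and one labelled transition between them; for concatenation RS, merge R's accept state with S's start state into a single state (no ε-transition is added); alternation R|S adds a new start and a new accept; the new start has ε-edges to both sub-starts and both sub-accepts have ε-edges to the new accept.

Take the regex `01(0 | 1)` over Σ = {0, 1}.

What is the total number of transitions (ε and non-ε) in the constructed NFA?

8

Bottom-up over the parse tree:
Each of the 4 symbol leaves contributes 1 transition (1 symbol, 0 ε).
  0 | 1 → 6 transitions (2 symbol, 4 ε)
  01(0 | 1) → 8 transitions (4 symbol, 4 ε)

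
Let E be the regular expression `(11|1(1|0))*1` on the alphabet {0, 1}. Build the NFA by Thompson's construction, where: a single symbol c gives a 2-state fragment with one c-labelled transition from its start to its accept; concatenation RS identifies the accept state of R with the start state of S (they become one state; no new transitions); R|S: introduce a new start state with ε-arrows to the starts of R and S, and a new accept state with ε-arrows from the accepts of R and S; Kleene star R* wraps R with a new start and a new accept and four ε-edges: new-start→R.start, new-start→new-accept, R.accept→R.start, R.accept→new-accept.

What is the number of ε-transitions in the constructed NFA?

12

By structural recursion:
Each of the 6 symbol leaves contributes 0 ε-transitions.
  11 — 0 ε-transitions
  1|0 — 4 ε-transitions
  1(1|0) — 4 ε-transitions
  11|1(1|0) — 8 ε-transitions
  (11|1(1|0))* — 12 ε-transitions
  (11|1(1|0))*1 — 12 ε-transitions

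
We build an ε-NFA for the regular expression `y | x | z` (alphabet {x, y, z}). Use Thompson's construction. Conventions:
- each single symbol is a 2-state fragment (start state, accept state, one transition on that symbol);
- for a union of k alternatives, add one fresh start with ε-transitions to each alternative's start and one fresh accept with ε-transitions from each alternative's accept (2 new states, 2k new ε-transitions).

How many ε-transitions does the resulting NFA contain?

6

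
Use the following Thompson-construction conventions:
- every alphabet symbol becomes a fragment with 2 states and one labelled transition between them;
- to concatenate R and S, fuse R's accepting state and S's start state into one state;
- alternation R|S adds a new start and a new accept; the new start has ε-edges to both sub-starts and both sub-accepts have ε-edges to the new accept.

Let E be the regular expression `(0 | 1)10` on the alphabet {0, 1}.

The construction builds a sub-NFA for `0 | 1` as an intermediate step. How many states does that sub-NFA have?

Fragment for `0 | 1`:
Each of the 2 symbol leaves contributes a 2-state fragment.
  0 | 1 : 6 states

6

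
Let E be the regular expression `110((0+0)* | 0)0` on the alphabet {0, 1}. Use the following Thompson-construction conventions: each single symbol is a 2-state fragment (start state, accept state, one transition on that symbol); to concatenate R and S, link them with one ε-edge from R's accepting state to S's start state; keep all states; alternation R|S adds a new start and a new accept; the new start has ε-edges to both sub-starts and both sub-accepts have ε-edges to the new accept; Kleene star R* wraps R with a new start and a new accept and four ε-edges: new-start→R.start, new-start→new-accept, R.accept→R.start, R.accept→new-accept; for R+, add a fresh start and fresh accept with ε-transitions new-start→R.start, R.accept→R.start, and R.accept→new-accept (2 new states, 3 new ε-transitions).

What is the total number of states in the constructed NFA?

20

Building bottom-up:
Each of the 7 symbol leaves contributes a 2-state fragment.
  0+ — 4 states
  0+0 — 6 states
  (0+0)* — 8 states
  (0+0)* | 0 — 12 states
  110((0+0)* | 0)0 — 20 states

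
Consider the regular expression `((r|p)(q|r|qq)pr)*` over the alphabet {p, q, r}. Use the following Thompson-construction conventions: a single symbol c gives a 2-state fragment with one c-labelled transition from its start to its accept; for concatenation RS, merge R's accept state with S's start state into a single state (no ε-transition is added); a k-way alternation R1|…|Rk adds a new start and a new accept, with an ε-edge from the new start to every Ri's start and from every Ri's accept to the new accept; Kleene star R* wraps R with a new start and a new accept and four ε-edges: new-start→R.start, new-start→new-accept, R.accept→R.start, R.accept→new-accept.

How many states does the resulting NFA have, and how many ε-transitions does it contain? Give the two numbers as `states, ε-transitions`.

Per subexpression:
Each of the 8 symbol leaves contributes 2 states and 0 ε-transitions.
  r|p — 6 states, 4 ε-transitions
  qq — 3 states, 0 ε-transitions
  q|r|qq — 9 states, 6 ε-transitions
  (r|p)(q|r|qq)pr — 16 states, 10 ε-transitions
  ((r|p)(q|r|qq)pr)* — 18 states, 14 ε-transitions

18, 14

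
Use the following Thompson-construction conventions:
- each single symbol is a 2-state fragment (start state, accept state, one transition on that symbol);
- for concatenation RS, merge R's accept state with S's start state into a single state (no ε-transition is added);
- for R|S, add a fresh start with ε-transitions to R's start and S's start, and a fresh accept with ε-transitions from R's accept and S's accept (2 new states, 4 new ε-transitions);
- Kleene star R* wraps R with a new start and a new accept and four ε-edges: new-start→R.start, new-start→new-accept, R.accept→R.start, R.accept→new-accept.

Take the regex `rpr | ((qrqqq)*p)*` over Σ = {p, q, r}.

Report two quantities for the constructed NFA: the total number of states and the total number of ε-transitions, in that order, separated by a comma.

Recursing over subexpressions:
Each of the 9 symbol leaves contributes 2 states and 0 ε-transitions.
  rpr : 4 states, 0 ε-transitions
  qrqqq : 6 states, 0 ε-transitions
  (qrqqq)* : 8 states, 4 ε-transitions
  (qrqqq)*p : 9 states, 4 ε-transitions
  ((qrqqq)*p)* : 11 states, 8 ε-transitions
  rpr | ((qrqqq)*p)* : 17 states, 12 ε-transitions

17, 12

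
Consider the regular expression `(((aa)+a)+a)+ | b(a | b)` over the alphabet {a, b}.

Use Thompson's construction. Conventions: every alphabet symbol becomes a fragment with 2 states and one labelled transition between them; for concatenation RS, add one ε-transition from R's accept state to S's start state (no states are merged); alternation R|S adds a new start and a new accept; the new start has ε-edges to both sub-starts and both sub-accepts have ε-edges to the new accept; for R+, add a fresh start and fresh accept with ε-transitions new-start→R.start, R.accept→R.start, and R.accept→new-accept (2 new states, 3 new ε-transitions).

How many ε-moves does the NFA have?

21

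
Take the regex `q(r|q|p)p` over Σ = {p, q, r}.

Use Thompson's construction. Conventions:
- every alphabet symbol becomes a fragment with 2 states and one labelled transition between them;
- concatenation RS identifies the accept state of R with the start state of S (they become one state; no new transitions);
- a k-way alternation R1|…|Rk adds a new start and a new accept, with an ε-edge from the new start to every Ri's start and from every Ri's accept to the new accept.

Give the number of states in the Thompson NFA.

Recursing over subexpressions:
Each of the 5 symbol leaves contributes a 2-state fragment.
  r|q|p = 8 states
  q(r|q|p)p = 10 states

10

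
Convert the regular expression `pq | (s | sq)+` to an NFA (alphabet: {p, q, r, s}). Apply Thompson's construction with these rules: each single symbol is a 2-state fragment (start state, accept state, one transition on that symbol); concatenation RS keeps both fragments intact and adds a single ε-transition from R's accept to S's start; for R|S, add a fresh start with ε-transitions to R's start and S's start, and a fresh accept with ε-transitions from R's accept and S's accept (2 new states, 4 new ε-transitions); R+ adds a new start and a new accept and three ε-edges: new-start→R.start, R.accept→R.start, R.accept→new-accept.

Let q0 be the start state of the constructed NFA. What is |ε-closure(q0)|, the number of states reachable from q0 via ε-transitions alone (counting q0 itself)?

6

Work bottom-up. For each fragment F, track |ε-closure(F.start)| and whether F's accept lies in that closure (i.e. whether F accepts ε). A single-symbol fragment has closure size 1 and does not accept ε.
  pq → |ε-closure| equals the left operand's closure size = 1 (its accept is not ε-reachable, so the closure stops there)
  sq → same as the first factor's closure: |ε-closure| = 1
  s | sq → |ε-closure| = 1 + 1 + 1 = 3 (the new accept is not ε-reachable since no branch accepts ε)
  (s | sq)+ → new start ε-reaches only the body's start; the new accept needs a symbol first: |ε-closure| = 1 + 3 = 4
  pq | (s | sq)+ → |ε-closure| = 1 + 1 + 4 = 6 (the new accept is not ε-reachable since no branch accepts ε)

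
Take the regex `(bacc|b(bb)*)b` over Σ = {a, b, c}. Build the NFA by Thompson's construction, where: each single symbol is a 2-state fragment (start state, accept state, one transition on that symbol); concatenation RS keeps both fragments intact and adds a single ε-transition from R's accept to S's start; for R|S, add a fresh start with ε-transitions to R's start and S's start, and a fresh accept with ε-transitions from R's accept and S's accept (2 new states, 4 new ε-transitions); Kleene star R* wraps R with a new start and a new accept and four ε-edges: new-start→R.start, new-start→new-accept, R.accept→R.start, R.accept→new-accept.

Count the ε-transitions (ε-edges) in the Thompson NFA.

By structural recursion:
Each of the 8 symbol leaves contributes 0 ε-transitions.
  bacc = 3 ε-transitions
  bb = 1 ε-transition
  (bb)* = 5 ε-transitions
  b(bb)* = 6 ε-transitions
  bacc|b(bb)* = 13 ε-transitions
  (bacc|b(bb)*)b = 14 ε-transitions

14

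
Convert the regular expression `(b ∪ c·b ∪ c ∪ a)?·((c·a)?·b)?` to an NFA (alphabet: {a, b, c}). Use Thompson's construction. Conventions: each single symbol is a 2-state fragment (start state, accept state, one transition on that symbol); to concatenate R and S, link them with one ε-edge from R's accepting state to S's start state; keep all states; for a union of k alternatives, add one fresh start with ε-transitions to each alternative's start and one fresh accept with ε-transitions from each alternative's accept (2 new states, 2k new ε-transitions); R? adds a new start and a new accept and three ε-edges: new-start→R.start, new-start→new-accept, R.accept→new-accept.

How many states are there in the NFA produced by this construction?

Building bottom-up:
Each of the 8 symbol leaves contributes a 2-state fragment.
  c·b — 4 states
  b ∪ c·b ∪ c ∪ a — 12 states
  (b ∪ c·b ∪ c ∪ a)? — 14 states
  c·a — 4 states
  (c·a)? — 6 states
  (c·a)?·b — 8 states
  ((c·a)?·b)? — 10 states
  (b ∪ c·b ∪ c ∪ a)?·((c·a)?·b)? — 24 states

24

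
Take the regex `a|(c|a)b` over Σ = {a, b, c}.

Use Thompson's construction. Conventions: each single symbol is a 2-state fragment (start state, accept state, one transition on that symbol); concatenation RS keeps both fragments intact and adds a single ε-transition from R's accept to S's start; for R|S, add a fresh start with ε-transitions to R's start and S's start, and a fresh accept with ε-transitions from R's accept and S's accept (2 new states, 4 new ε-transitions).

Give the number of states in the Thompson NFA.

12

Recursing over subexpressions:
Each of the 4 symbol leaves contributes a 2-state fragment.
  c|a : 6 states
  (c|a)b : 8 states
  a|(c|a)b : 12 states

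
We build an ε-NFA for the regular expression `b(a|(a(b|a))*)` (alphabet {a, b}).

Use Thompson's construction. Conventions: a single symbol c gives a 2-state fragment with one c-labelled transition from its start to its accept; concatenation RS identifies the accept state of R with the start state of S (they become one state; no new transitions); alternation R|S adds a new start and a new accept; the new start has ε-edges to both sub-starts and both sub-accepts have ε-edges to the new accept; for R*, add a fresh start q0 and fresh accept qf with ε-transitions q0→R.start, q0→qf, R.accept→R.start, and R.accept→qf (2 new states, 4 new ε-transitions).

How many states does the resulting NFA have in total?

Recursing over subexpressions:
Each of the 5 symbol leaves contributes a 2-state fragment.
  b|a — 6 states
  a(b|a) — 7 states
  (a(b|a))* — 9 states
  a|(a(b|a))* — 13 states
  b(a|(a(b|a))*) — 14 states

14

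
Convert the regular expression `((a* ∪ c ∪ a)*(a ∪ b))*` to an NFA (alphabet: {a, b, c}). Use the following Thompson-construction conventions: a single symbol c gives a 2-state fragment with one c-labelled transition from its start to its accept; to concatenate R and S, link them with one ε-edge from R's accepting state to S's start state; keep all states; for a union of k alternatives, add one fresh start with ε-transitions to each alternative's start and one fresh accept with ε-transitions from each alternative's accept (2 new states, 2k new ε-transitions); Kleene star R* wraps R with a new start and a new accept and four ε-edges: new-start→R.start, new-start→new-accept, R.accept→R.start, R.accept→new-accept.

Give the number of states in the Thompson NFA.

Per subexpression:
Each of the 5 symbol leaves contributes a 2-state fragment.
  a* : 4 states
  a* ∪ c ∪ a : 10 states
  (a* ∪ c ∪ a)* : 12 states
  a ∪ b : 6 states
  (a* ∪ c ∪ a)*(a ∪ b) : 18 states
  ((a* ∪ c ∪ a)*(a ∪ b))* : 20 states

20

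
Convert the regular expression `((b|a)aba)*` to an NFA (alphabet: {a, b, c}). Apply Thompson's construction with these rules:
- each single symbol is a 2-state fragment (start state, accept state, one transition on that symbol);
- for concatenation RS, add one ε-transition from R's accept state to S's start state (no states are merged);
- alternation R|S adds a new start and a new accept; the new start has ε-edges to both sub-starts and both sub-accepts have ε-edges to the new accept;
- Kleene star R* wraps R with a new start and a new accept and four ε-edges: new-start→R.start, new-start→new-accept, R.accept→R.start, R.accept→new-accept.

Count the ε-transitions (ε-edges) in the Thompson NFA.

11

Recursing over subexpressions:
Each of the 5 symbol leaves contributes 0 ε-transitions.
  b|a — 4 ε-transitions
  (b|a)aba — 7 ε-transitions
  ((b|a)aba)* — 11 ε-transitions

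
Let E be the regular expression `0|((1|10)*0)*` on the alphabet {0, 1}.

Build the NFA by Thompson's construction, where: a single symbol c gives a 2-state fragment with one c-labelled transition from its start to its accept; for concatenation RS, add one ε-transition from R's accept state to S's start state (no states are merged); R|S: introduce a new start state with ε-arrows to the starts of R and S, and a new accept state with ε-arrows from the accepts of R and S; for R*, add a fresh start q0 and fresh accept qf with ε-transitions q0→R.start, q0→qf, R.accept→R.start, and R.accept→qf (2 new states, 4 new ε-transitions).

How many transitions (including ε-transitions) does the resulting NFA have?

23

Recursing over subexpressions:
Each of the 5 symbol leaves contributes 1 transition (1 symbol, 0 ε).
  10 → 3 transitions (2 symbol, 1 ε)
  1|10 → 8 transitions (3 symbol, 5 ε)
  (1|10)* → 12 transitions (3 symbol, 9 ε)
  (1|10)*0 → 14 transitions (4 symbol, 10 ε)
  ((1|10)*0)* → 18 transitions (4 symbol, 14 ε)
  0|((1|10)*0)* → 23 transitions (5 symbol, 18 ε)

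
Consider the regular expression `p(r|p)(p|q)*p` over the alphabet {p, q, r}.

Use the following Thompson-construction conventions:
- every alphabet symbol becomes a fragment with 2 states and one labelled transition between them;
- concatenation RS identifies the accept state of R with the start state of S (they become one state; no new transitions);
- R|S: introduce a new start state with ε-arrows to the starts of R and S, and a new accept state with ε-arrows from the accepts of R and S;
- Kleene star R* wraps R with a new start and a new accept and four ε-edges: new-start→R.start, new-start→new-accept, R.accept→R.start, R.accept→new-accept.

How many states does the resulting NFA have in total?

Building bottom-up:
Each of the 6 symbol leaves contributes a 2-state fragment.
  r|p — 6 states
  p|q — 6 states
  (p|q)* — 8 states
  p(r|p)(p|q)*p — 15 states

15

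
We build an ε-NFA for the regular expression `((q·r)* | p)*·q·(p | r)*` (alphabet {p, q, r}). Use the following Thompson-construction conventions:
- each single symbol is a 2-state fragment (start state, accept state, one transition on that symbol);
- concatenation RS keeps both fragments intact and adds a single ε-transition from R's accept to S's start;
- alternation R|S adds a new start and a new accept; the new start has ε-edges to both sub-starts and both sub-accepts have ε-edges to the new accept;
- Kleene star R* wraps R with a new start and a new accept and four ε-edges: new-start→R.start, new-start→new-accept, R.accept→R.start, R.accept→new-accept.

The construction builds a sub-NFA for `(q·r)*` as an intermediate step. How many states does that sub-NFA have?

Fragment for `(q·r)*`:
Each of the 2 symbol leaves contributes a 2-state fragment.
  q·r → 4 states
  (q·r)* → 6 states

6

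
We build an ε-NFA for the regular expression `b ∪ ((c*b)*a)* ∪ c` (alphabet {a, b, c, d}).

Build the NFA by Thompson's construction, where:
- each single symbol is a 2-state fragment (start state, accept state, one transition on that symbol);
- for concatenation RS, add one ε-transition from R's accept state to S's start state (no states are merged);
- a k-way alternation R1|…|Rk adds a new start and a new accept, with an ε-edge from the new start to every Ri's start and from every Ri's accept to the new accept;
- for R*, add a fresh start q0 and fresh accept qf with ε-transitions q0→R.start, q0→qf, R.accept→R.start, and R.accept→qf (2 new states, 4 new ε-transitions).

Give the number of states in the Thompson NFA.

18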